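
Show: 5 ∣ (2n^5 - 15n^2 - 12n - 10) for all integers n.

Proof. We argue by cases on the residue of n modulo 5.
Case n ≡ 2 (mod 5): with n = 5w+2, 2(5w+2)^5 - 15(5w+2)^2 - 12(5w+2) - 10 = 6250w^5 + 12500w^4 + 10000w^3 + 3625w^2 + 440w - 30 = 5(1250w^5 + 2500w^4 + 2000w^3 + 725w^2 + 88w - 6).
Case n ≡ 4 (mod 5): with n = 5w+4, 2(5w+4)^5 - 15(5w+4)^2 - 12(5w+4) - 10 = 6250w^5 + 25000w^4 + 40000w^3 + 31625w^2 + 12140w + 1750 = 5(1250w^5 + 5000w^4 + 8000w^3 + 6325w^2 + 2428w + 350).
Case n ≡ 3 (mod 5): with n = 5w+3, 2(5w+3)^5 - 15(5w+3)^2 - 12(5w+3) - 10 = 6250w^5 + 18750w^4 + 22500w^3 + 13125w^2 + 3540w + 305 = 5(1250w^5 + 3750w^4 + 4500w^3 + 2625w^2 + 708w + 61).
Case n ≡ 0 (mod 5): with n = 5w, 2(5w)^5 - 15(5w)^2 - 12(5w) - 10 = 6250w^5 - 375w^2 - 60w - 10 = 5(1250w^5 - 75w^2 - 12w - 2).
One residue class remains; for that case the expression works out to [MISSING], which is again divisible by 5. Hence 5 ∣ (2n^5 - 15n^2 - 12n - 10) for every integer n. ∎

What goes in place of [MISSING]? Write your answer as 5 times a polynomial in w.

Only n ≡ 1 (mod 5) is unaccounted for. Put n = 5w+1:
2(5w+1)^5 - 15(5w+1)^2 - 12(5w+1) - 10 expands to 6250w^5 + 6250w^4 + 2500w^3 + 125w^2 - 160w - 35,
and factoring out 5 leaves 5(1250w^5 + 1250w^4 + 500w^3 + 25w^2 - 32w - 7).

5(1250w^5 + 1250w^4 + 500w^3 + 25w^2 - 32w - 7)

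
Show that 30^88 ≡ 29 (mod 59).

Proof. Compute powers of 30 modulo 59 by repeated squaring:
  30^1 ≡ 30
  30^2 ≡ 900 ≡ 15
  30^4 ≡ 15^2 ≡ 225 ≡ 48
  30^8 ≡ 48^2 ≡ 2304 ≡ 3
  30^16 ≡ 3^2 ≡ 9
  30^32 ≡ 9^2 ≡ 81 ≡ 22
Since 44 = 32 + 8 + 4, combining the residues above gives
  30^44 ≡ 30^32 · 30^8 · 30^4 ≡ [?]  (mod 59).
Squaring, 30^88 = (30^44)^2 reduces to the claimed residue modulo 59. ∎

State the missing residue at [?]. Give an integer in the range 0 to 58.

30^32 · 30^8 · 30^4 ≡ 22 · 3 · 48 = 3168.
3168 mod 59 = 41, so 30^44 ≡ 41 (mod 59).

41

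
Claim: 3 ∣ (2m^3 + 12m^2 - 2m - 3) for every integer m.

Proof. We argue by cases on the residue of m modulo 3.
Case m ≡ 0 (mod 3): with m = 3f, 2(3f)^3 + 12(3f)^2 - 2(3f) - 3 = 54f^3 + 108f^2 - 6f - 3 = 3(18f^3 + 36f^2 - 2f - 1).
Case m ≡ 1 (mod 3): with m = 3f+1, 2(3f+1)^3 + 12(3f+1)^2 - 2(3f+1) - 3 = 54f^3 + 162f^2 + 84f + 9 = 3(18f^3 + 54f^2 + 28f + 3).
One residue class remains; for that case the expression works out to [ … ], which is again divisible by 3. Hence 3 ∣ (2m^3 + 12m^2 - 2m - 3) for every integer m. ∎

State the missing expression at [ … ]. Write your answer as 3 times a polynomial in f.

3(18f^3 + 72f^2 + 70f + 19)

Only m ≡ 2 (mod 3) is unaccounted for. Put m = 3f+2:
2(3f+2)^3 + 12(3f+2)^2 - 2(3f+2) - 3 expands to 54f^3 + 216f^2 + 210f + 57,
and factoring out 3 leaves 3(18f^3 + 72f^2 + 70f + 19).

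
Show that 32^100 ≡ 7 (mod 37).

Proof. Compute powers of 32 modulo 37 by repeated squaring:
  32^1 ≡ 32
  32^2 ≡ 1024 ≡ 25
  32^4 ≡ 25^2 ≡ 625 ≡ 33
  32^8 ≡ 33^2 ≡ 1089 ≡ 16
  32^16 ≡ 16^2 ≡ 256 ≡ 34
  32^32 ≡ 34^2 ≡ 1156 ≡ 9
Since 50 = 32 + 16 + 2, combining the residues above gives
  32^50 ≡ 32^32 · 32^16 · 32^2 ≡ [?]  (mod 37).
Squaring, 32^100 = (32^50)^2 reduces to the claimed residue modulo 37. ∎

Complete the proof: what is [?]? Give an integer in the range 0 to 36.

32^32 · 32^16 · 32^2 ≡ 9 · 34 · 25 = 7650.
7650 mod 37 = 28, so 32^50 ≡ 28 (mod 37).

28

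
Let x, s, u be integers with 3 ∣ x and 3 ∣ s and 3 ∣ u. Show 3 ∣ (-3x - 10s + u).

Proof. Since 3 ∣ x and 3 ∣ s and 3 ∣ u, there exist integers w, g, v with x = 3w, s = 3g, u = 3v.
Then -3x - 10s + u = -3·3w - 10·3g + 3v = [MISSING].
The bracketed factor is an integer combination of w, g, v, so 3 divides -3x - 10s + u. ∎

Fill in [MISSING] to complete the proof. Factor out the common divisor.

3(-10g + v - 3w)

Pull the common 3 out of every term: -3·3w - 10·3g + 3v = 3(-10g + v - 3w).
-10g + v - 3w is an integer, which exhibits the divisibility.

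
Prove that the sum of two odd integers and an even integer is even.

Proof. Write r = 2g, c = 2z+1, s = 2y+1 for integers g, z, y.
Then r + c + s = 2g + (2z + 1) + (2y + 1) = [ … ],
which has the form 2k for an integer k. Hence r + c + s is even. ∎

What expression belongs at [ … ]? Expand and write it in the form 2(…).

Expanding: 2g + (2z + 1) + (2y + 1) = 2g + 2y + 2z + 2.
Every term is even; pulling out the factor of 2 gives 2(g + y + z + 1).

2(g + y + z + 1)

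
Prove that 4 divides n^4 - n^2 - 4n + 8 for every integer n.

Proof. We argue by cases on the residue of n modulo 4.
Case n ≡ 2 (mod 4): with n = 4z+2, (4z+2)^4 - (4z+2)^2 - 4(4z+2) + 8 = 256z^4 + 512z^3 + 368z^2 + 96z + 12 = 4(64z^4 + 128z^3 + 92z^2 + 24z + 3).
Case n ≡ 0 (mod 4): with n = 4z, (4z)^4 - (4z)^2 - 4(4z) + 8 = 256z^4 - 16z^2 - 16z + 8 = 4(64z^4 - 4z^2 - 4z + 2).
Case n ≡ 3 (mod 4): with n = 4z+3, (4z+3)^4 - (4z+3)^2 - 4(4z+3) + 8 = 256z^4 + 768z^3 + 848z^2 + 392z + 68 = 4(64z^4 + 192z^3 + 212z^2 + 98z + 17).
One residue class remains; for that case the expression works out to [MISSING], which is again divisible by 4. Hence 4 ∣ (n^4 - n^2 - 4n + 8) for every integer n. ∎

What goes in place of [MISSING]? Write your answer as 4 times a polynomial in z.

The residues treated are {2, 0, 3}, so the missing case is n ≡ 1 (mod 4); write n = 4z+1.
Then (4z+1)^4 - (4z+1)^2 - 4(4z+1) + 8 = 256z^4 + 256z^3 + 80z^2 - 8z + 4 = 4(64z^4 + 64z^3 + 20z^2 - 2z + 1).

4(64z^4 + 64z^3 + 20z^2 - 2z + 1)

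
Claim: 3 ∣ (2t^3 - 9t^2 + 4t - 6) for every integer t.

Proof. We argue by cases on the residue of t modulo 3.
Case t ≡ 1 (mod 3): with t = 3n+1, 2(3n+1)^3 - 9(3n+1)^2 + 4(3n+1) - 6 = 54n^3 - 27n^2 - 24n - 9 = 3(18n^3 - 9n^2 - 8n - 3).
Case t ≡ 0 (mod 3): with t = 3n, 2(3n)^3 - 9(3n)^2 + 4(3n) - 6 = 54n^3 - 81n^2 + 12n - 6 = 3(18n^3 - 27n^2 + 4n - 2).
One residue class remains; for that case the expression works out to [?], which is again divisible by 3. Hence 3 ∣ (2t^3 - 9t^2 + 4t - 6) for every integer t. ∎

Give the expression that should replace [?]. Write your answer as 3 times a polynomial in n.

3(18n^3 + 9n^2 - 8n - 6)

Only t ≡ 2 (mod 3) is unaccounted for. Put t = 3n+2:
2(3n+2)^3 - 9(3n+2)^2 + 4(3n+2) - 6 expands to 54n^3 + 27n^2 - 24n - 18,
and factoring out 3 leaves 3(18n^3 + 9n^2 - 8n - 6).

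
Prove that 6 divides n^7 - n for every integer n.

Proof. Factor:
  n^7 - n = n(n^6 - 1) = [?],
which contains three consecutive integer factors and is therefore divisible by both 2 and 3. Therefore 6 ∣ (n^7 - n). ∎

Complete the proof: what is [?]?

(n - 1)n(n + 1)(n^4 + n^2 + 1)

n^6 - 1 = (n^2 - 1)(n^4 + n^2 + 1), and n^2 - 1 = (n-1)(n+1).
So n(n^6 - 1) = (n - 1)n(n + 1)(n^4 + n^2 + 1).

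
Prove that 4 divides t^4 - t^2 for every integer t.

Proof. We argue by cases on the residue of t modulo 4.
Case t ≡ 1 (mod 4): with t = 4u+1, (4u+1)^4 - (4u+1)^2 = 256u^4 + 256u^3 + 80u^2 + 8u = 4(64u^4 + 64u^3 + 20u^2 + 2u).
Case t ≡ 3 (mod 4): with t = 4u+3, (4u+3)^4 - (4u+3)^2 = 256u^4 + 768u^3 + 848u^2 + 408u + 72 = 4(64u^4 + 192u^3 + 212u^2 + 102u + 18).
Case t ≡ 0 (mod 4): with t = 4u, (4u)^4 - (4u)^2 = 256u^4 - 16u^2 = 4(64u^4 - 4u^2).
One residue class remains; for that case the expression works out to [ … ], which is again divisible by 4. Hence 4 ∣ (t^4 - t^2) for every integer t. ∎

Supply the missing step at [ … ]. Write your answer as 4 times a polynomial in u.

The residues treated are {1, 3, 0}, so the missing case is t ≡ 2 (mod 4); write t = 4u+2.
Then (4u+2)^4 - (4u+2)^2 = 256u^4 + 512u^3 + 368u^2 + 112u + 12 = 4(64u^4 + 128u^3 + 92u^2 + 28u + 3).

4(64u^4 + 128u^3 + 92u^2 + 28u + 3)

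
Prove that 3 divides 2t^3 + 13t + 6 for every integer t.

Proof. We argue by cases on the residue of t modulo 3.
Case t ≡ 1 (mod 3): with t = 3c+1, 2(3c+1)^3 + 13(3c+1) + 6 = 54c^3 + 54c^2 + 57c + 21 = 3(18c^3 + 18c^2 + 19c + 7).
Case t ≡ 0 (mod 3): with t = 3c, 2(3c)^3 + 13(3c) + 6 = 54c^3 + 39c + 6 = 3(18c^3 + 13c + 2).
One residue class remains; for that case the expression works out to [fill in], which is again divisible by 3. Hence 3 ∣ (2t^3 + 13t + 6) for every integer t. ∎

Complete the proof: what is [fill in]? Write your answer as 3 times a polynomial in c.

Only t ≡ 2 (mod 3) is unaccounted for. Put t = 3c+2:
2(3c+2)^3 + 13(3c+2) + 6 expands to 54c^3 + 108c^2 + 111c + 48,
and factoring out 3 leaves 3(18c^3 + 36c^2 + 37c + 16).

3(18c^3 + 36c^2 + 37c + 16)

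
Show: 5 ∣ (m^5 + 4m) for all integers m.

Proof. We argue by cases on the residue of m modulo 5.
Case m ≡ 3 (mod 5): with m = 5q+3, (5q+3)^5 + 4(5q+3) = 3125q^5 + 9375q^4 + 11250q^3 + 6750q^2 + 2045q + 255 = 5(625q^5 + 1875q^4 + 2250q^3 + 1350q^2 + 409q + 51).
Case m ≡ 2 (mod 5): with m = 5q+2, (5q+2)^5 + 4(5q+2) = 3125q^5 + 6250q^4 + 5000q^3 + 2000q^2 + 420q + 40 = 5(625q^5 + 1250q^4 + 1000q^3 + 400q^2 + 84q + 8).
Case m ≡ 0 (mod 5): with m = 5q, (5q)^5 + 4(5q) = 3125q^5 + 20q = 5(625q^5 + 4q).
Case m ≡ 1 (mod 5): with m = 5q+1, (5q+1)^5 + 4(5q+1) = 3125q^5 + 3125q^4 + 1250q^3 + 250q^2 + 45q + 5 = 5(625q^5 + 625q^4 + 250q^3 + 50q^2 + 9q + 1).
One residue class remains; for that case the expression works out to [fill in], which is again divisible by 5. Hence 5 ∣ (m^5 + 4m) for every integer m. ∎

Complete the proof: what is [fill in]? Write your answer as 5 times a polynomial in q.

5(625q^5 + 2500q^4 + 4000q^3 + 3200q^2 + 1284q + 208)

The residues treated are {3, 2, 0, 1}, so the missing case is m ≡ 4 (mod 5); write m = 5q+4.
Then (5q+4)^5 + 4(5q+4) = 3125q^5 + 12500q^4 + 20000q^3 + 16000q^2 + 6420q + 1040 = 5(625q^5 + 2500q^4 + 4000q^3 + 3200q^2 + 1284q + 208).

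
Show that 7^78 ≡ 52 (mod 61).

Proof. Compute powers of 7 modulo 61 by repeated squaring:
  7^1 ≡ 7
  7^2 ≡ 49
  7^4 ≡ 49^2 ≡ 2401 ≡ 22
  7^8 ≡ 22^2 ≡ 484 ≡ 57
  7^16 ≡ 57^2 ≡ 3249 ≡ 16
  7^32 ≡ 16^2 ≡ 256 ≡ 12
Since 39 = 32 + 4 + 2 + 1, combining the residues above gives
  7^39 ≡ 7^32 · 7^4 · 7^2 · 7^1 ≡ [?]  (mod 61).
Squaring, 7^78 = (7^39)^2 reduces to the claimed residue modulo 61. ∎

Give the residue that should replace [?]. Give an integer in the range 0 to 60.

28

7^32 · 7^4 · 7^2 · 7^1 ≡ 12 · 22 · 49 · 7 = 90552.
90552 mod 61 = 28, so 7^39 ≡ 28 (mod 61).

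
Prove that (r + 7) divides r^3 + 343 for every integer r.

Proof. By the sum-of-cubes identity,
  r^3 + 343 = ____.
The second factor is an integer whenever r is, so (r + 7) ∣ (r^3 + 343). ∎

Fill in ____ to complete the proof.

(r + 7)(r^2 - 7r + 49)

a^3 + b^3 = (a + b)(a^2 - ab + b^2). With a = r, b = 7:
r^3 + 343 = (r + 7)(r^2 - 7r + 49).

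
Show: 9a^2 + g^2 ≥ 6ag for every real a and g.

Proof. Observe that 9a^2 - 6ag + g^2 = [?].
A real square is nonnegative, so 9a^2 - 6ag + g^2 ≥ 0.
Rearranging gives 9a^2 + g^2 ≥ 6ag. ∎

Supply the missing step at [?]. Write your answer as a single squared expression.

The leading and trailing coefficients are 3^2 and 1^2, and 6 = 2·3·1, so the trinomial is (3a - g)^2.
Hence 9a^2 - 6ag + g^2 ≥ 0.

(3a - g)^2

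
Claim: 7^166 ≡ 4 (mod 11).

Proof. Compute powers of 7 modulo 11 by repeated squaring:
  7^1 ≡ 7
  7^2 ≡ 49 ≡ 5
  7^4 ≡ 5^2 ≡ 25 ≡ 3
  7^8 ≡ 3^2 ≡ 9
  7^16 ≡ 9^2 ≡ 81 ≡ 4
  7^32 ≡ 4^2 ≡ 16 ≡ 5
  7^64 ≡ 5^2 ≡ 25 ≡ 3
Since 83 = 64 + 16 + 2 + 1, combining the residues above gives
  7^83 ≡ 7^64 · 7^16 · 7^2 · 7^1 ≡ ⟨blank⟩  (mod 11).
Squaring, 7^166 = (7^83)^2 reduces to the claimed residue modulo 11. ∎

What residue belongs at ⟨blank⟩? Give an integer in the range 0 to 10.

7^64 · 7^16 · 7^2 · 7^1 ≡ 3 · 4 · 5 · 7 = 420.
420 mod 11 = 2, so 7^83 ≡ 2 (mod 11).

2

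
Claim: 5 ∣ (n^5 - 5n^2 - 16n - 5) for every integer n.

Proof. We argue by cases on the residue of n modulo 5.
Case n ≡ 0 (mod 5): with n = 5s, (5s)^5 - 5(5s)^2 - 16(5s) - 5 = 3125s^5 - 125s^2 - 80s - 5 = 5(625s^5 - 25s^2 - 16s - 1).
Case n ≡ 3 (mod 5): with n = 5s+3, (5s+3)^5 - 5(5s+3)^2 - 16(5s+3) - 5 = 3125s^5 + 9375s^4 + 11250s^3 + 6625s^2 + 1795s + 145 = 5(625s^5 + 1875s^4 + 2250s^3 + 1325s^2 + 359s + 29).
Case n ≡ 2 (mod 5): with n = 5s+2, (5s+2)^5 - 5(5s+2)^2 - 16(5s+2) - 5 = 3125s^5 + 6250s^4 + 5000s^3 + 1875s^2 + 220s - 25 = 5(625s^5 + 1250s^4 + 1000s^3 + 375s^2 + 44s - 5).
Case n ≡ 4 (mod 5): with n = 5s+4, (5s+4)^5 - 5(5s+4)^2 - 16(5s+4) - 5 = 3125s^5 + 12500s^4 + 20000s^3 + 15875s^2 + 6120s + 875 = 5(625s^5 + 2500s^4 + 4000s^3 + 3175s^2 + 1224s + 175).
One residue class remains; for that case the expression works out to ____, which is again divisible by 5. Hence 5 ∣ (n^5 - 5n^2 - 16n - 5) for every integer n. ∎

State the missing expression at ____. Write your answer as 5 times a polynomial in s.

Only n ≡ 1 (mod 5) is unaccounted for. Put n = 5s+1:
(5s+1)^5 - 5(5s+1)^2 - 16(5s+1) - 5 expands to 3125s^5 + 3125s^4 + 1250s^3 + 125s^2 - 105s - 25,
and factoring out 5 leaves 5(625s^5 + 625s^4 + 250s^3 + 25s^2 - 21s - 5).

5(625s^5 + 625s^4 + 250s^3 + 25s^2 - 21s - 5)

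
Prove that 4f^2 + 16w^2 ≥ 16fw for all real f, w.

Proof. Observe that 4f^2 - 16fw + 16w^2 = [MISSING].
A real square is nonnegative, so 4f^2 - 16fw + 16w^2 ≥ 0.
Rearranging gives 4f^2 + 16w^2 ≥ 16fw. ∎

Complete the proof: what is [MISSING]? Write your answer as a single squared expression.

4f^2 - 16fw + 16w^2 is a perfect-square trinomial: the outer terms are (2f)^2 and (4w)^2, and the cross term is -2·2f·4w.
So 4f^2 - 16fw + 16w^2 = (2f - 4w)^2 ≥ 0.

(2f - 4w)^2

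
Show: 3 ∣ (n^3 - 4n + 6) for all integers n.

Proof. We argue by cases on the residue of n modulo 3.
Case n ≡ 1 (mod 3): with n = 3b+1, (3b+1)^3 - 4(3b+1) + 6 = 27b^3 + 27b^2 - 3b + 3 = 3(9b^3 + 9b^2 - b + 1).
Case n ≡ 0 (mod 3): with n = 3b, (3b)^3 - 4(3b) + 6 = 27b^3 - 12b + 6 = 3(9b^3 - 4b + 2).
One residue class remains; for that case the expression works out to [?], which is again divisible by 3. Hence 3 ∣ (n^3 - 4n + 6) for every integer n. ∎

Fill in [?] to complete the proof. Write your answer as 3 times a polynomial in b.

3(9b^3 + 18b^2 + 8b + 2)

The residues treated are {1, 0}, so the missing case is n ≡ 2 (mod 3); write n = 3b+2.
Then (3b+2)^3 - 4(3b+2) + 6 = 27b^3 + 54b^2 + 24b + 6 = 3(9b^3 + 18b^2 + 8b + 2).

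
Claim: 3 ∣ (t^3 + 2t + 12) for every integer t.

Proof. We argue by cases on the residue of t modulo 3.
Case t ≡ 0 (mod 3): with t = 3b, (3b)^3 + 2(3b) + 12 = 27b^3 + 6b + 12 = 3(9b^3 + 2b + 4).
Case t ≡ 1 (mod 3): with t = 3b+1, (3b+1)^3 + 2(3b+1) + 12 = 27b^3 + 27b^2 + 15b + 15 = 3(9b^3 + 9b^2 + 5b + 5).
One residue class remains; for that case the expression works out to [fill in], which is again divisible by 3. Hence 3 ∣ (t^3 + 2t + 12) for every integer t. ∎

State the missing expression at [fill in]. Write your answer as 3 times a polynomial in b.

3(9b^3 + 18b^2 + 14b + 8)

Only t ≡ 2 (mod 3) is unaccounted for. Put t = 3b+2:
(3b+2)^3 + 2(3b+2) + 12 expands to 27b^3 + 54b^2 + 42b + 24,
and factoring out 3 leaves 3(9b^3 + 18b^2 + 14b + 8).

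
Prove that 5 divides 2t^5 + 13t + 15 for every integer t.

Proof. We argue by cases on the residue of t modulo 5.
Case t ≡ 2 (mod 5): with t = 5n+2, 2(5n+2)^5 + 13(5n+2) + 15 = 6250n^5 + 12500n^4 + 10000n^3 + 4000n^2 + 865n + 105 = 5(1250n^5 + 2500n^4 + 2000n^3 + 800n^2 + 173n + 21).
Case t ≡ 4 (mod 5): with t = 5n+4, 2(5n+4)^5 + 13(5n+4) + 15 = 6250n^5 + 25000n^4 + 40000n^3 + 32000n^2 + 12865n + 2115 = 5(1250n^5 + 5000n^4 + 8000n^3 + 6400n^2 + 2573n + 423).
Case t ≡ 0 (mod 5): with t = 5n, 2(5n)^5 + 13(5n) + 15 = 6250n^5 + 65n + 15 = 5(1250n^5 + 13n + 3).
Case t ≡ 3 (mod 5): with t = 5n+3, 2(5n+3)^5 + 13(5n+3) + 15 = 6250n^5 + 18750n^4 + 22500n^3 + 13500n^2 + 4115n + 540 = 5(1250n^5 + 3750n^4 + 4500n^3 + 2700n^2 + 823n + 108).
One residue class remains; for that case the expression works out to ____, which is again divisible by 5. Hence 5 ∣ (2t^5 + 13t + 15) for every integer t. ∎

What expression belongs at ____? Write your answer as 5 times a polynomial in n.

5(1250n^5 + 1250n^4 + 500n^3 + 100n^2 + 23n + 6)

Only t ≡ 1 (mod 5) is unaccounted for. Put t = 5n+1:
2(5n+1)^5 + 13(5n+1) + 15 expands to 6250n^5 + 6250n^4 + 2500n^3 + 500n^2 + 115n + 30,
and factoring out 5 leaves 5(1250n^5 + 1250n^4 + 500n^3 + 100n^2 + 23n + 6).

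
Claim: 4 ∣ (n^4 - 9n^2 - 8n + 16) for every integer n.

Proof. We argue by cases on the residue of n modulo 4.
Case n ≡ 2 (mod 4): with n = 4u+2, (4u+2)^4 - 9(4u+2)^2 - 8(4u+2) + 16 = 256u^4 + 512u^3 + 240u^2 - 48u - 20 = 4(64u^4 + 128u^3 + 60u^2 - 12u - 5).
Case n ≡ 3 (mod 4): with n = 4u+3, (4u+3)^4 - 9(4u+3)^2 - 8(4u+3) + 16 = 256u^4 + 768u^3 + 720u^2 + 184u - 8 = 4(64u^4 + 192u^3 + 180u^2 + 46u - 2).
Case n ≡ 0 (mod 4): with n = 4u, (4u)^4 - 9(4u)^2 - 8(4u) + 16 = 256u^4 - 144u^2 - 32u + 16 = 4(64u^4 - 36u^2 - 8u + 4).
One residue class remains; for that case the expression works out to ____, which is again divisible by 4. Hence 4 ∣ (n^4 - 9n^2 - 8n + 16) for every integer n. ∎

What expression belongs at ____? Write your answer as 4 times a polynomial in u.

The residues treated are {2, 3, 0}, so the missing case is n ≡ 1 (mod 4); write n = 4u+1.
Then (4u+1)^4 - 9(4u+1)^2 - 8(4u+1) + 16 = 256u^4 + 256u^3 - 48u^2 - 88u = 4(64u^4 + 64u^3 - 12u^2 - 22u).

4(64u^4 + 64u^3 - 12u^2 - 22u)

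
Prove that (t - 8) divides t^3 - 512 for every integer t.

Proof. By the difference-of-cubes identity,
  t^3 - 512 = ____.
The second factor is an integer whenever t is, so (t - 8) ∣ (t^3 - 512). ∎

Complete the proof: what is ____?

a^3 - b^3 = (a - b)(a^2 + ab + b^2). With a = t, b = 8:
t^3 - 512 = (t - 8)(t^2 + 8t + 64).

(t - 8)(t^2 + 8t + 64)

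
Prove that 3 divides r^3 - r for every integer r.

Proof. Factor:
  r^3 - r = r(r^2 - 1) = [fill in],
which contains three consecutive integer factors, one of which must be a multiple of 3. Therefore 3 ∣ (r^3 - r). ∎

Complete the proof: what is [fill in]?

r(r^2 - 1) = r(r - 1)(r + 1) = (r - 1)r(r + 1).
These three factors are consecutive integers, so their product is divisible by 3.

(r - 1)r(r + 1)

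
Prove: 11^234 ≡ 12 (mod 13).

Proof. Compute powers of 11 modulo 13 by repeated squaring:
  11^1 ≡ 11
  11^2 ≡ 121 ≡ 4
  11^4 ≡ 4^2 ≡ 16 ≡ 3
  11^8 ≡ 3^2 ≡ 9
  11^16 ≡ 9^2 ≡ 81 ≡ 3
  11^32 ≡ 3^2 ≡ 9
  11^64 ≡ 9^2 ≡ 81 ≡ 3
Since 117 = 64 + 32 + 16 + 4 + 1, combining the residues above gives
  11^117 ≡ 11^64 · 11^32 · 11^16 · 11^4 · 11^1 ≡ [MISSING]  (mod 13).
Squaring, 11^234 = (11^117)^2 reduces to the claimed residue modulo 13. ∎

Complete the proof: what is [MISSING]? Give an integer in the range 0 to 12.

8

11^64 · 11^32 · 11^16 · 11^4 · 11^1 ≡ 3 · 9 · 3 · 3 · 11 = 2673.
2673 mod 13 = 8, so 11^117 ≡ 8 (mod 13).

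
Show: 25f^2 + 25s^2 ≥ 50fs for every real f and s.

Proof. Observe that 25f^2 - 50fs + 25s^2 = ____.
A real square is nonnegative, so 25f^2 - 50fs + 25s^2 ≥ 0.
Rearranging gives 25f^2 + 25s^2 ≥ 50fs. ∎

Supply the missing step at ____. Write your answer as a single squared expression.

The leading and trailing coefficients are 5^2 and 5^2, and 50 = 2·5·5, so the trinomial is (5f - 5s)^2.
Hence 25f^2 - 50fs + 25s^2 ≥ 0.

(5f - 5s)^2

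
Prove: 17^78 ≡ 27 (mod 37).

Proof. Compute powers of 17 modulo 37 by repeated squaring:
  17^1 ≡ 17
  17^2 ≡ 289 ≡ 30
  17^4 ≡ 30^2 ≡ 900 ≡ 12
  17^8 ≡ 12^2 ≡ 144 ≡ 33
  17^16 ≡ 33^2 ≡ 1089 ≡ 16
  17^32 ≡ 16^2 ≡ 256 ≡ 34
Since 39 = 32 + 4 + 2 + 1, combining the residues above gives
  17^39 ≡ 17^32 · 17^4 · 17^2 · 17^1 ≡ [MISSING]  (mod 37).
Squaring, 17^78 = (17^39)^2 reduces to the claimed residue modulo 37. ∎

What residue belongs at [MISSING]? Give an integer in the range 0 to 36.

29

17^32 · 17^4 · 17^2 · 17^1 ≡ 34 · 12 · 30 · 17 = 208080.
208080 mod 37 = 29, so 17^39 ≡ 29 (mod 37).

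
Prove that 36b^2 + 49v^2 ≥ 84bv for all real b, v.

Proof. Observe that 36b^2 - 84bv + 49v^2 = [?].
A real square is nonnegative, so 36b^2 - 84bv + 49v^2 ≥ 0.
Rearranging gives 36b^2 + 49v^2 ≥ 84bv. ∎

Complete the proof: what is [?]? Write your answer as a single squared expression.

36b^2 - 84bv + 49v^2 is a perfect-square trinomial: the outer terms are (6b)^2 and (7v)^2, and the cross term is -2·6b·7v.
So 36b^2 - 84bv + 49v^2 = (6b - 7v)^2 ≥ 0.

(6b - 7v)^2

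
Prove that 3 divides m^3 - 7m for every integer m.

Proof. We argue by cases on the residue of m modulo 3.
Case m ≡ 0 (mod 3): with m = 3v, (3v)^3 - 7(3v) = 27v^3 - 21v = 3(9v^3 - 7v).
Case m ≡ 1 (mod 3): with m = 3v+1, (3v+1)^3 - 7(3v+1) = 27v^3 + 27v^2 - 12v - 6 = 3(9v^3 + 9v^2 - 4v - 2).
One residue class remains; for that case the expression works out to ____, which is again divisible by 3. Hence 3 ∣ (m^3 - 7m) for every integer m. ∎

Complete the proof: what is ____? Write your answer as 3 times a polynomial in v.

3(9v^3 + 18v^2 + 5v - 2)

Only m ≡ 2 (mod 3) is unaccounted for. Put m = 3v+2:
(3v+2)^3 - 7(3v+2) expands to 27v^3 + 54v^2 + 15v - 6,
and factoring out 3 leaves 3(9v^3 + 18v^2 + 5v - 2).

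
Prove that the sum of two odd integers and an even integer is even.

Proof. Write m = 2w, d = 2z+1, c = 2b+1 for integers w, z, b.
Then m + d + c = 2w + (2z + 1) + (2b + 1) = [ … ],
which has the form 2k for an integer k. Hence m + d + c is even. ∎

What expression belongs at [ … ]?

2w + (2z + 1) + (2b + 1) = 2b + 2w + 2z + 2
= 2(b + w + z + 1).
Since b + w + z + 1 is an integer, the sum is of the form 2k for an integer k.

2(b + w + z + 1)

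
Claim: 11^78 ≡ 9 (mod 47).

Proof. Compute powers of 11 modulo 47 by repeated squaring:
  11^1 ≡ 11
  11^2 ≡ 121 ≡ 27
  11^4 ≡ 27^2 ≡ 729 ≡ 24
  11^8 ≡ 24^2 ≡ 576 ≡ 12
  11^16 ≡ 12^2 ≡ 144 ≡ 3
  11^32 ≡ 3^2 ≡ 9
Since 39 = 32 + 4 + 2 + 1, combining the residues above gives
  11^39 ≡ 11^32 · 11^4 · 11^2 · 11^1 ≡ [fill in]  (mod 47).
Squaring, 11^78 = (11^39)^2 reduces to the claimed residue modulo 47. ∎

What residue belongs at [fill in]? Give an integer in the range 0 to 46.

44

11^32 · 11^4 · 11^2 · 11^1 ≡ 9 · 24 · 27 · 11 = 64152.
64152 mod 47 = 44, so 11^39 ≡ 44 (mod 47).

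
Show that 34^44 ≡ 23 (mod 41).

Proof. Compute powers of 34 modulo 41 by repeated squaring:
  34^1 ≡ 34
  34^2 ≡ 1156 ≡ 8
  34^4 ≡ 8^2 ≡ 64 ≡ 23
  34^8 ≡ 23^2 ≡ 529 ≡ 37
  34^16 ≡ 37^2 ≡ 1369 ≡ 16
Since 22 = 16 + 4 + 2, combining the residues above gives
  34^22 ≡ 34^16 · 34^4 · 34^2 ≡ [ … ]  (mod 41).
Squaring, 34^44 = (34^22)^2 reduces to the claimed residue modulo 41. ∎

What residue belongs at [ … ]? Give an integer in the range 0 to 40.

Multiply the listed residues: 16 · 23 · 8 = 368 → 2944.
Reducing modulo 41: 2944 = 71·41 + 33, so 34^22 ≡ 33.

33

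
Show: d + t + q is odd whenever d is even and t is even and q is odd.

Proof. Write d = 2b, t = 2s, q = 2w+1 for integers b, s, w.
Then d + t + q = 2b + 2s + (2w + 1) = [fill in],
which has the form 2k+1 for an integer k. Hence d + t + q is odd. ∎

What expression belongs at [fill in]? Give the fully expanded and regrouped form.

2(b + s + w) + 1

2b + 2s + (2w + 1) = 2b + 2s + 2w + 1
= 2(b + s + w) + 1.
Since b + s + w is an integer, the sum is of the form 2k+1 for an integer k.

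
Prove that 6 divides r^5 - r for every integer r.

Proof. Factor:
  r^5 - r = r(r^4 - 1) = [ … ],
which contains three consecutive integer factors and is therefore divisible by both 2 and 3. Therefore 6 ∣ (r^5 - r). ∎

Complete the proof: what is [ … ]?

r^4 - 1 = (r^2 - 1)(r^2 + 1), and r^2 - 1 = (r-1)(r+1).
So r(r^4 - 1) = (r - 1)r(r + 1)(r^2 + 1).

(r - 1)r(r + 1)(r^2 + 1)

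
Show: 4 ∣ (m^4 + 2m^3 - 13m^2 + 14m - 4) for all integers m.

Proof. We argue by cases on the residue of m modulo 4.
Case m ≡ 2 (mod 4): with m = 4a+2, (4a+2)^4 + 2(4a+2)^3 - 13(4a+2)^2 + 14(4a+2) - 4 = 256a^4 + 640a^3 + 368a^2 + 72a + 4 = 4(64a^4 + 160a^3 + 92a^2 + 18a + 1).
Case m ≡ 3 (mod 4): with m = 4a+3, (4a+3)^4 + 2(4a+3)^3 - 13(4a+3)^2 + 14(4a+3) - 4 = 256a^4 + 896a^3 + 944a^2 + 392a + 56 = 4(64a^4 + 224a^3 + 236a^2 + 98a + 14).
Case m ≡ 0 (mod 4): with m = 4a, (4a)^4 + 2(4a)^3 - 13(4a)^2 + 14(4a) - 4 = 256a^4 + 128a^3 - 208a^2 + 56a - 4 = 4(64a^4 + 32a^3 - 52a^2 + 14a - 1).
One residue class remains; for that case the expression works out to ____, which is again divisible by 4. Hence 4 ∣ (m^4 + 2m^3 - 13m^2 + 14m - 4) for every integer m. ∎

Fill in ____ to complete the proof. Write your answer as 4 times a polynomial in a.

4(64a^4 + 96a^3 - 4a^2 - 2a)

The residues treated are {2, 3, 0}, so the missing case is m ≡ 1 (mod 4); write m = 4a+1.
Then (4a+1)^4 + 2(4a+1)^3 - 13(4a+1)^2 + 14(4a+1) - 4 = 256a^4 + 384a^3 - 16a^2 - 8a = 4(64a^4 + 96a^3 - 4a^2 - 2a).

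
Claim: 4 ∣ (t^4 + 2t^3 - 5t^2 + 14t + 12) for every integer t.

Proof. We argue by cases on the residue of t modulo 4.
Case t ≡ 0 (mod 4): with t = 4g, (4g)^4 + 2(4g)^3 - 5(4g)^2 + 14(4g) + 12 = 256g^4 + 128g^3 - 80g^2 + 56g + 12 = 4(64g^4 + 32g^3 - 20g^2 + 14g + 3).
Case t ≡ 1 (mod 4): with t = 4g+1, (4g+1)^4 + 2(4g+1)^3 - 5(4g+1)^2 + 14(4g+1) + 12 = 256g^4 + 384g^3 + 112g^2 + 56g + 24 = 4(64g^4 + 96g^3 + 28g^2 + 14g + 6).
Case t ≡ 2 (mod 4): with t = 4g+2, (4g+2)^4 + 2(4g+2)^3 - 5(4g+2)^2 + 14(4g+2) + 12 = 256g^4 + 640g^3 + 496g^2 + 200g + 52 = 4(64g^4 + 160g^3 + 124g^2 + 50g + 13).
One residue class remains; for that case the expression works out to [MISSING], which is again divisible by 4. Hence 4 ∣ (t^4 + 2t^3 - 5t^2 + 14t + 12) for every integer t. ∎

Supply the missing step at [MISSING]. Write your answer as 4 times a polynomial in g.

4(64g^4 + 224g^3 + 268g^2 + 146g + 36)

Only t ≡ 3 (mod 4) is unaccounted for. Put t = 4g+3:
(4g+3)^4 + 2(4g+3)^3 - 5(4g+3)^2 + 14(4g+3) + 12 expands to 256g^4 + 896g^3 + 1072g^2 + 584g + 144,
and factoring out 4 leaves 4(64g^4 + 224g^3 + 268g^2 + 146g + 36).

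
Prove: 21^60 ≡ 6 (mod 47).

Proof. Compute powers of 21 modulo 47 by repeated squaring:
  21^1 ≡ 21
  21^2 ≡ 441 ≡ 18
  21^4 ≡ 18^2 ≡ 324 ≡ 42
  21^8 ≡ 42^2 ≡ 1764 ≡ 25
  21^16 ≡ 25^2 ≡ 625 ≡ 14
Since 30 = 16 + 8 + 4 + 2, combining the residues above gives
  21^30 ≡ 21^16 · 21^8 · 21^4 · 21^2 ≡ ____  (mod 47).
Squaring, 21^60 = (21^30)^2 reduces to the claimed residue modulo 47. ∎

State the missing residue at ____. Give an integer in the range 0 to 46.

21^16 · 21^8 · 21^4 · 21^2 ≡ 14 · 25 · 42 · 18 = 264600.
264600 mod 47 = 37, so 21^30 ≡ 37 (mod 47).

37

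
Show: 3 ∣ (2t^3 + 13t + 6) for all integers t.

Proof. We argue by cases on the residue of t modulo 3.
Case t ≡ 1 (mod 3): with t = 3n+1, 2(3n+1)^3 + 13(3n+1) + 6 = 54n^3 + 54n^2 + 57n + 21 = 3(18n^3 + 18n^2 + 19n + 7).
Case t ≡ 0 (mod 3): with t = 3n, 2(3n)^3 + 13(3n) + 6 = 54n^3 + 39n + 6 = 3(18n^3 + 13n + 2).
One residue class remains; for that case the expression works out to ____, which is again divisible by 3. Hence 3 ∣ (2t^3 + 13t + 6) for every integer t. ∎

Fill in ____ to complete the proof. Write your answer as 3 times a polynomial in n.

The residues treated are {1, 0}, so the missing case is t ≡ 2 (mod 3); write t = 3n+2.
Then 2(3n+2)^3 + 13(3n+2) + 6 = 54n^3 + 108n^2 + 111n + 48 = 3(18n^3 + 36n^2 + 37n + 16).

3(18n^3 + 36n^2 + 37n + 16)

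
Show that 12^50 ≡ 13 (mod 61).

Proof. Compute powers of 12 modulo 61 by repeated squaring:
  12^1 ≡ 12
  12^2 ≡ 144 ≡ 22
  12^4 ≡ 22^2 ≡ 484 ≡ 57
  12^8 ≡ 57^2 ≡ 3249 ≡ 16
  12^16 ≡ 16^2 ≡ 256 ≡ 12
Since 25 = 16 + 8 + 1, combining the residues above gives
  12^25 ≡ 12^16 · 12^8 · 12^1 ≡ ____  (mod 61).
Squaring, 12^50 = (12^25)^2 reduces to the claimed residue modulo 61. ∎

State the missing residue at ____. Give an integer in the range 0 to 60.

47

Multiply the listed residues: 12 · 16 · 12 = 192 → 2304.
Reducing modulo 61: 2304 = 37·61 + 47, so 12^25 ≡ 47.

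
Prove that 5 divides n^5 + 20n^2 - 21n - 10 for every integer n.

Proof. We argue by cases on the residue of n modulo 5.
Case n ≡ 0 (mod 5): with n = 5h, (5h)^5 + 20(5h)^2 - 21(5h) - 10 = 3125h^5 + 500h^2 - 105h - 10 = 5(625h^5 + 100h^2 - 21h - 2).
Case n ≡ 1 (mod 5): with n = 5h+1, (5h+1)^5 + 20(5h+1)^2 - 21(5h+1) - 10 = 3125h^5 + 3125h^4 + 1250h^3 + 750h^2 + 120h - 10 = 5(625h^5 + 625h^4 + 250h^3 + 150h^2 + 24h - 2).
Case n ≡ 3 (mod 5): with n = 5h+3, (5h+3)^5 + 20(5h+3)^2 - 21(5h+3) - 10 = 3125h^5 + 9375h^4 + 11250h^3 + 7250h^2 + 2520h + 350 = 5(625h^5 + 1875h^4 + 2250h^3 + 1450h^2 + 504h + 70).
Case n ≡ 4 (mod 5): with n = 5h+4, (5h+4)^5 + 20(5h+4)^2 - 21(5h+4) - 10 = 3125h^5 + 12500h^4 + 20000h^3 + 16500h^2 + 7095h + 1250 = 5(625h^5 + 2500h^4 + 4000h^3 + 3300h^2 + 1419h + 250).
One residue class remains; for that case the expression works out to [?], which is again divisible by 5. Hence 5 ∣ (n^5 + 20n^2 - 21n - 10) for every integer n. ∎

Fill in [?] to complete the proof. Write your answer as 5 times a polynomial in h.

5(625h^5 + 1250h^4 + 1000h^3 + 500h^2 + 139h + 12)

Only n ≡ 2 (mod 5) is unaccounted for. Put n = 5h+2:
(5h+2)^5 + 20(5h+2)^2 - 21(5h+2) - 10 expands to 3125h^5 + 6250h^4 + 5000h^3 + 2500h^2 + 695h + 60,
and factoring out 5 leaves 5(625h^5 + 1250h^4 + 1000h^3 + 500h^2 + 139h + 12).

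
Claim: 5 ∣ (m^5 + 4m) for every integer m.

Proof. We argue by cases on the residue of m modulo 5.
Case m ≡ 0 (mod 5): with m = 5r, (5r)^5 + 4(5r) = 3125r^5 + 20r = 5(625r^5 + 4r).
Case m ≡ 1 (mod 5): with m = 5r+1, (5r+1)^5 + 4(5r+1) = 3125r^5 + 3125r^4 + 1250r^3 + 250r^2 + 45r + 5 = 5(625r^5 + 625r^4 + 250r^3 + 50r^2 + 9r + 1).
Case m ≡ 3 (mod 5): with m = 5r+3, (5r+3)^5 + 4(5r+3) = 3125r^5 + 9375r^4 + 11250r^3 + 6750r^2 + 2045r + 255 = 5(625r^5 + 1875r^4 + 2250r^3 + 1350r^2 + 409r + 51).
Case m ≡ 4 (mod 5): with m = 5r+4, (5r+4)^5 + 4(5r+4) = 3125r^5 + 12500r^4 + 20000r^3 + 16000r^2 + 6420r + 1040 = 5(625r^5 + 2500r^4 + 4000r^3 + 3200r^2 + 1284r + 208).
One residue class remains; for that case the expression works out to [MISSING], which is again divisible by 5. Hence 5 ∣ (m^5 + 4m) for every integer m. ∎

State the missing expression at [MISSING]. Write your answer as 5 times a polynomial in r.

Only m ≡ 2 (mod 5) is unaccounted for. Put m = 5r+2:
(5r+2)^5 + 4(5r+2) expands to 3125r^5 + 6250r^4 + 5000r^3 + 2000r^2 + 420r + 40,
and factoring out 5 leaves 5(625r^5 + 1250r^4 + 1000r^3 + 400r^2 + 84r + 8).

5(625r^5 + 1250r^4 + 1000r^3 + 400r^2 + 84r + 8)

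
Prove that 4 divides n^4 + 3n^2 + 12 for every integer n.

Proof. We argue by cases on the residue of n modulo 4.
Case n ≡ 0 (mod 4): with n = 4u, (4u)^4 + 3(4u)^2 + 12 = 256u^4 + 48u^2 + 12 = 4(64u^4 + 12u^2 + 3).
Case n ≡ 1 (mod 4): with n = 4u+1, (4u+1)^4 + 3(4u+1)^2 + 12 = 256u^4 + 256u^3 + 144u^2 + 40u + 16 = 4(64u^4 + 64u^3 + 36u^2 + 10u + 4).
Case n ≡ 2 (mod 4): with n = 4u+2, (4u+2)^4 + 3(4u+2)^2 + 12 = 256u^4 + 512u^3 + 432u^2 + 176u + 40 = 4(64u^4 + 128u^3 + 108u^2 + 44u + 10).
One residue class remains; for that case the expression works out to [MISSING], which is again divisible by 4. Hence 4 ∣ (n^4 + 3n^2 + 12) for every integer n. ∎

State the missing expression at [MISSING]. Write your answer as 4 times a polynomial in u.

Only n ≡ 3 (mod 4) is unaccounted for. Put n = 4u+3:
(4u+3)^4 + 3(4u+3)^2 + 12 expands to 256u^4 + 768u^3 + 912u^2 + 504u + 120,
and factoring out 4 leaves 4(64u^4 + 192u^3 + 228u^2 + 126u + 30).

4(64u^4 + 192u^3 + 228u^2 + 126u + 30)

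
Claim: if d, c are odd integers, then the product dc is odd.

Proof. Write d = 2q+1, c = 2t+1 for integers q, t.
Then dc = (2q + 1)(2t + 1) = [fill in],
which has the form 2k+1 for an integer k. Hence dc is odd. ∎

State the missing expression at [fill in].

2(2qt + q + t) + 1

Expanding: (2q + 1)(2t + 1) = 4qt + 2q + 2t + 1.
Every term except the constant is even, so this is 2(2qt + q + t) + 1,
and 2qt + q + t ∈ ℤ gives the required form.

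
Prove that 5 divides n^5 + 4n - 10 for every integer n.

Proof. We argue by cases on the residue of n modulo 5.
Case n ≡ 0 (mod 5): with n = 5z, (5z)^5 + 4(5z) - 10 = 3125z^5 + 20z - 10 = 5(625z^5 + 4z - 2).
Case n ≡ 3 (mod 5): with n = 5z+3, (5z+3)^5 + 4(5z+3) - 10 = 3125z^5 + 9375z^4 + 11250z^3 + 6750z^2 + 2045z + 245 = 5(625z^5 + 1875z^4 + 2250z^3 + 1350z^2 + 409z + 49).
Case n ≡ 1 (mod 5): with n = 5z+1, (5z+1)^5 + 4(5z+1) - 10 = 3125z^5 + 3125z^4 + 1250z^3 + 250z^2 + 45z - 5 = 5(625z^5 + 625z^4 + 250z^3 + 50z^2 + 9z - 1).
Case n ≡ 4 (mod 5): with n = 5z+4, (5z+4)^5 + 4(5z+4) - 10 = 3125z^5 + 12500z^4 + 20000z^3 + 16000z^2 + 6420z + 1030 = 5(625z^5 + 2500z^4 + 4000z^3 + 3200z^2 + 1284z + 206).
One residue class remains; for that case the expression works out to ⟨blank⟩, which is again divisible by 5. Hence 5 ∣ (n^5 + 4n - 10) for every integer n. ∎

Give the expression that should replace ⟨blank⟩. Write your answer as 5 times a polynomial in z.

5(625z^5 + 1250z^4 + 1000z^3 + 400z^2 + 84z + 6)

The residues treated are {0, 3, 1, 4}, so the missing case is n ≡ 2 (mod 5); write n = 5z+2.
Then (5z+2)^5 + 4(5z+2) - 10 = 3125z^5 + 6250z^4 + 5000z^3 + 2000z^2 + 420z + 30 = 5(625z^5 + 1250z^4 + 1000z^3 + 400z^2 + 84z + 6).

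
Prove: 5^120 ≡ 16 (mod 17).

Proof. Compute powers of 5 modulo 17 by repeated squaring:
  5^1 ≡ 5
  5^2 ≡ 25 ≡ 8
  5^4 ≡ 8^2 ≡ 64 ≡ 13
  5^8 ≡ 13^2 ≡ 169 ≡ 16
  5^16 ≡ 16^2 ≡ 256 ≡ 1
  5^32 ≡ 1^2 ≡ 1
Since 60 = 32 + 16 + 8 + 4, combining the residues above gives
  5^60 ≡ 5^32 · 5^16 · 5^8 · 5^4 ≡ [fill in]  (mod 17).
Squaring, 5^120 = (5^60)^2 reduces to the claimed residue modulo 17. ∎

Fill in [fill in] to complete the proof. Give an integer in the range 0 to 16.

4

Multiply the listed residues: 1 · 1 · 16 · 13 = 1 → 16 → 208.
Reducing modulo 17: 208 = 12·17 + 4, so 5^60 ≡ 4.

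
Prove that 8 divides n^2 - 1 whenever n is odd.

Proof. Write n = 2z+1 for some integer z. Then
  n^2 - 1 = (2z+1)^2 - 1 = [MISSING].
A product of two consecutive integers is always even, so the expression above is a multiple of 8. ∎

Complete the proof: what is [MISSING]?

4z(z + 1)

(2z+1)^2 - 1 = 4z^2 + 4z + 1 - 1 = 4z^2 + 4z = 4z(z+1).
Since z and z+1 are consecutive, z(z+1) is even, and 4·(even) is a multiple of 8.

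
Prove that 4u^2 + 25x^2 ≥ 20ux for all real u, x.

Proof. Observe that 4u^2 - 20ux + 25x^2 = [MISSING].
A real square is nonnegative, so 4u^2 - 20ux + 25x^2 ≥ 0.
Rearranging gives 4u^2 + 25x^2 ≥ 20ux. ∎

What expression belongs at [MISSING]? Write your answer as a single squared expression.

(2u - 5x)^2

4u^2 - 20ux + 25x^2 is a perfect-square trinomial: the outer terms are (2u)^2 and (5x)^2, and the cross term is -2·2u·5x.
So 4u^2 - 20ux + 25x^2 = (2u - 5x)^2 ≥ 0.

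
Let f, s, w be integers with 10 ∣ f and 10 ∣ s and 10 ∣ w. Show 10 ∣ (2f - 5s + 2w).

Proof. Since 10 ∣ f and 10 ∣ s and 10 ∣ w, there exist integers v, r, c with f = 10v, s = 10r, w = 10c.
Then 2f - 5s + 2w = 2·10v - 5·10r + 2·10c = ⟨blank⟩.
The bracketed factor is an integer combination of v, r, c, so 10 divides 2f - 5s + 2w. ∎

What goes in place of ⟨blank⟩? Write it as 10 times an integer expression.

Each term has a factor of 10: 2·10v - 5·10r + 2·10c = 10·(2c - 5r + 2v).
Since 2c - 5r + 2v is an integer, 10 ∣ (2f - 5s + 2w).

10(2c - 5r + 2v)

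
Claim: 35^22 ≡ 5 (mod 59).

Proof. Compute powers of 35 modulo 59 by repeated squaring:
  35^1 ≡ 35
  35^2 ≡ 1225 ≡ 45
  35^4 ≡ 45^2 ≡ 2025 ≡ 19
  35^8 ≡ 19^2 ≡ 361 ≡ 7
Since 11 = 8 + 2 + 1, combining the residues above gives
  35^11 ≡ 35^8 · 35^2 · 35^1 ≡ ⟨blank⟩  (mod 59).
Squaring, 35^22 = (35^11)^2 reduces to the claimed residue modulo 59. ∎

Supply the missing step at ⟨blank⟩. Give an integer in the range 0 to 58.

51

35^8 · 35^2 · 35^1 ≡ 7 · 45 · 35 = 11025.
11025 mod 59 = 51, so 35^11 ≡ 51 (mod 59).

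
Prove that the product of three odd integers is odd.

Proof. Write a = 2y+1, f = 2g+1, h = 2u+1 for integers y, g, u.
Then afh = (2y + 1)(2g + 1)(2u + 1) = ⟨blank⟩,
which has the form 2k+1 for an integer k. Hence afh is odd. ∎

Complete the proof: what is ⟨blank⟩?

2(4guy + 2gu + 2gy + g + 2uy + u + y) + 1

(2y + 1)(2g + 1)(2u + 1) = 8guy + 4gu + 4gy + 2g + 4uy + 2u + 2y + 1
= 2(4guy + 2gu + 2gy + g + 2uy + u + y) + 1.
Since 4guy + 2gu + 2gy + g + 2uy + u + y is an integer, the product is of the form 2k+1 for an integer k.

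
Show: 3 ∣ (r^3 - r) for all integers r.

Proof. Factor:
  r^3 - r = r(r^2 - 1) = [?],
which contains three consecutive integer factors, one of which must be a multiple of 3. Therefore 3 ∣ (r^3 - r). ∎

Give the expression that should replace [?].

r(r^2 - 1) = r(r - 1)(r + 1) = (r - 1)r(r + 1).
These three factors are consecutive integers, so their product is divisible by 3.

(r - 1)r(r + 1)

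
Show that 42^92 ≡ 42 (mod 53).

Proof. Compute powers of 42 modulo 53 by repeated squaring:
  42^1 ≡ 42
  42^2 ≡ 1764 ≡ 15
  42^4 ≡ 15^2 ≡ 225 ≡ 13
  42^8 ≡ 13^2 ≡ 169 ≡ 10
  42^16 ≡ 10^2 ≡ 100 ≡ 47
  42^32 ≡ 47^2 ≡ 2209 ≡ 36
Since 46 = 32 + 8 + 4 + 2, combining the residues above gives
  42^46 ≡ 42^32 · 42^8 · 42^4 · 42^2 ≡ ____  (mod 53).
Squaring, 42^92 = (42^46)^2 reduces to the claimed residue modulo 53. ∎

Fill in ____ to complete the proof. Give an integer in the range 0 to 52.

28

42^32 · 42^8 · 42^4 · 42^2 ≡ 36 · 10 · 13 · 15 = 70200.
70200 mod 53 = 28, so 42^46 ≡ 28 (mod 53).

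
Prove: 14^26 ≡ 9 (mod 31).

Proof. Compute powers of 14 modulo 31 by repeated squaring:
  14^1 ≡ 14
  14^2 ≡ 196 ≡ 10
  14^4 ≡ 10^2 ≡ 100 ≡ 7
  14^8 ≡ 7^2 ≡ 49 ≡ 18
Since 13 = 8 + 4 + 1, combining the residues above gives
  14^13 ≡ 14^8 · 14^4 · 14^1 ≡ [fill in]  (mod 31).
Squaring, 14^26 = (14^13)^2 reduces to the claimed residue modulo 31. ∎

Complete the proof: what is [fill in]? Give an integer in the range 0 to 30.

14^8 · 14^4 · 14^1 ≡ 18 · 7 · 14 = 1764.
1764 mod 31 = 28, so 14^13 ≡ 28 (mod 31).

28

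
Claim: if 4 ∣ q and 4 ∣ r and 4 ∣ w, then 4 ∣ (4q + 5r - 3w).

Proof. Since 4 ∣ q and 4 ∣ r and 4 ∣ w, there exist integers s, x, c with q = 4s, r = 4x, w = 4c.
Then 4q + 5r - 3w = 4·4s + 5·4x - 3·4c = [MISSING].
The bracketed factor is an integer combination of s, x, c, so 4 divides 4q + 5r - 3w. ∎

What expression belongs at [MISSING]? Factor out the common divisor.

Each term has a factor of 4: 4·4s + 5·4x - 3·4c = 4·(-3c + 4s + 5x).
Since -3c + 4s + 5x is an integer, 4 ∣ (4q + 5r - 3w).

4(-3c + 4s + 5x)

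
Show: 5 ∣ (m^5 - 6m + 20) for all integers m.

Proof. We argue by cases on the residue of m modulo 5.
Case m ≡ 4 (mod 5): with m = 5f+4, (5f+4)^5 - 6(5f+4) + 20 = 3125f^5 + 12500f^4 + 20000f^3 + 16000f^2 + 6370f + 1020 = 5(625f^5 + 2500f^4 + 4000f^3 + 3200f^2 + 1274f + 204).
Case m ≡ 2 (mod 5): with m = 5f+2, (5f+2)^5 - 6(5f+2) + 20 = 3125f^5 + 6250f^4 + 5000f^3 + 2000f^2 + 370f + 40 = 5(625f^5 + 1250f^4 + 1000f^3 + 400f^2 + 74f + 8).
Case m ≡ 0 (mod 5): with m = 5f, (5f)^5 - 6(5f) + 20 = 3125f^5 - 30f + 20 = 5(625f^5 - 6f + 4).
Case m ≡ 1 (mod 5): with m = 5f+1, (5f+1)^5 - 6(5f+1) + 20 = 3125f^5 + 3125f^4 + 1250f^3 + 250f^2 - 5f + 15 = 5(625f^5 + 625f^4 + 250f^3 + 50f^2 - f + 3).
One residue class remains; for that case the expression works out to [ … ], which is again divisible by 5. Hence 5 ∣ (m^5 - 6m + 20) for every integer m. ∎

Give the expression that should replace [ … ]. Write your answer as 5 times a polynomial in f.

The residues treated are {4, 2, 0, 1}, so the missing case is m ≡ 3 (mod 5); write m = 5f+3.
Then (5f+3)^5 - 6(5f+3) + 20 = 3125f^5 + 9375f^4 + 11250f^3 + 6750f^2 + 1995f + 245 = 5(625f^5 + 1875f^4 + 2250f^3 + 1350f^2 + 399f + 49).

5(625f^5 + 1875f^4 + 2250f^3 + 1350f^2 + 399f + 49)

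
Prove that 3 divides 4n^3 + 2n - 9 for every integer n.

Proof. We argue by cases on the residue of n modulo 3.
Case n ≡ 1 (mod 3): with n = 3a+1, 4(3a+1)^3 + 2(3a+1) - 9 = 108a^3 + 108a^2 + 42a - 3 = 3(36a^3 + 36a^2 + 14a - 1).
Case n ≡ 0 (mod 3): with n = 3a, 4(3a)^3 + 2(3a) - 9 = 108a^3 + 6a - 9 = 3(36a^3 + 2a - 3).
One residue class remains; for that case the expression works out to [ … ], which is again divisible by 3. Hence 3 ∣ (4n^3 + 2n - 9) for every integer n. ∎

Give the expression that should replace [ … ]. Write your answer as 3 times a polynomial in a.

3(36a^3 + 72a^2 + 50a + 9)

The residues treated are {1, 0}, so the missing case is n ≡ 2 (mod 3); write n = 3a+2.
Then 4(3a+2)^3 + 2(3a+2) - 9 = 108a^3 + 216a^2 + 150a + 27 = 3(36a^3 + 72a^2 + 50a + 9).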